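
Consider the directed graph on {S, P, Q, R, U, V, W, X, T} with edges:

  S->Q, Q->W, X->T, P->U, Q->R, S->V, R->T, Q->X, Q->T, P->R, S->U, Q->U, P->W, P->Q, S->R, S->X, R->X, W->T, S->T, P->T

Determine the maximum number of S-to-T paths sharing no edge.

Assign every edge capacity 1; by Menger, the answer equals the max flow.
Path S→T (+1); total 1.
Path S→Q→T (+1); total 2.
Path S→R→T (+1); total 3.
Path S→X→T (+1); total 4.
No residual S→T path; max flow = 4.
Certifying cut of size 4: {S→Q, S→R, S→T, S→X}.

4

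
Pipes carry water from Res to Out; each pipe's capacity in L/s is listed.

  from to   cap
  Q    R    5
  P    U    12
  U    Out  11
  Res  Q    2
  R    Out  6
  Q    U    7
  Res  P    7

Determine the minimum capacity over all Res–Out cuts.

9

Augment Res→P→U→Out: bottleneck 7, flow now 7.
Augment Res→Q→R→Out: bottleneck 2, flow now 9.
No augmenting path remains; maximum flow = 9.
By max-flow min-cut, the minimum cut capacity equals the max flow.
In the residual graph, reachable from Res: {Res}.
Min-cut edges: Res→P (7), Res→Q (2); capacity 7 + 2 = 9.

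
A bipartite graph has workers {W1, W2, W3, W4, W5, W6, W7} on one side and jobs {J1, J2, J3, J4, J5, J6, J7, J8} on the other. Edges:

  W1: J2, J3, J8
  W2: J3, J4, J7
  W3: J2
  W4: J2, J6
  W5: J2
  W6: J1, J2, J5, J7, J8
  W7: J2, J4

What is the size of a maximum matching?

6

Unit-capacity flow: source→left, listed edges, right→sink; max matching = max flow.
Augmenting path W1→J2 (+1); matched 1.
Augmenting path W2→J3 (+1); matched 2.
Augmenting path W4→J6 (+1); matched 3.
Augmenting path W6→J1 (+1); matched 4.
Augmenting path W7→J4 (+1); matched 5.
Augmenting path W3→J2→W1→J8 (+1); matched 6.
No augmenting path remains; maximum matching = 6.
König certificate: {W1, W2, W4, W6, W7, J2} is a vertex cover of size 6 (every listed pair touches it), so no matching can be larger.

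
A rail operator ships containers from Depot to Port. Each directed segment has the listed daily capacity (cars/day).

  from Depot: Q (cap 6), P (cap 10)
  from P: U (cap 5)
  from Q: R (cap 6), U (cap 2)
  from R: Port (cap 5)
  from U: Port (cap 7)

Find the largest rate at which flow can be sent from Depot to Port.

11

Augment Depot→P→U→Port: bottleneck 5, flow now 5.
Augment Depot→Q→R→Port: bottleneck 5, flow now 10.
Augment Depot→Q→U→Port: bottleneck 1, flow now 11.
No augmenting path remains; maximum flow = 11.
In the residual graph, reachable from Depot: {Depot, P}.
Min-cut edges: Depot→Q (6), P→U (5); capacity 6 + 5 = 11.
This cut is saturated, so no flow can exceed 11.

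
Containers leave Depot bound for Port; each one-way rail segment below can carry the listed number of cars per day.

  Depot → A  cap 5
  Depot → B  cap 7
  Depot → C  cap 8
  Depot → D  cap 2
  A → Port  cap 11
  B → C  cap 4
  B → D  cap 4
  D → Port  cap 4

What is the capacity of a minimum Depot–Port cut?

9

Augment Depot→A→Port: bottleneck 5, flow now 5.
Augment Depot→D→Port: bottleneck 2, flow now 7.
Augment Depot→B→D→Port: bottleneck 2, flow now 9.
No augmenting path remains; maximum flow = 9.
By max-flow min-cut, the minimum cut capacity equals the max flow.
In the residual graph, reachable from Depot: {Depot, B, C, D}.
Min-cut edges: Depot→A (5), D→Port (4); capacity 5 + 4 = 9.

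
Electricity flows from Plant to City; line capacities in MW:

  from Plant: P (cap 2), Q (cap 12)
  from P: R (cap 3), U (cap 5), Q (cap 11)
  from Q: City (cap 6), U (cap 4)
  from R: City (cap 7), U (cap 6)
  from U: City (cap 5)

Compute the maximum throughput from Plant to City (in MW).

12

Augment Plant→Q→City: bottleneck 6, flow now 6.
Augment Plant→P→R→City: bottleneck 2, flow now 8.
Augment Plant→Q→U→City: bottleneck 4, flow now 12.
No augmenting path remains; maximum flow = 12.
In the residual graph, reachable from Plant: {Plant, Q}.
Min-cut edges: Plant→P (2), Q→U (4), Q→City (6); capacity 2 + 4 + 6 = 12.
This cut is saturated, so no flow can exceed 12.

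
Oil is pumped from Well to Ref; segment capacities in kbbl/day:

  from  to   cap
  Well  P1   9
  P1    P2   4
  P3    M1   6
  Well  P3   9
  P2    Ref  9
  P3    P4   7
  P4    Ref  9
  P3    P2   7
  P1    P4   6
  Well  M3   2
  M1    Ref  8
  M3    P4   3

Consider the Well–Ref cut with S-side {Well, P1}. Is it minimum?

No — its capacity is 21, but the minimum cut has capacity 20.

Given cut capacity: 9 + 2 + 4 + 6 = 21.
Augment Well→P3→P2→Ref: bottleneck 7, flow now 7.
Augment Well→P3→P4→Ref: bottleneck 2, flow now 9.
Augment Well→P1→P2→Ref: bottleneck 2, flow now 11.
Augment Well→P1→P4→Ref: bottleneck 6, flow now 17.
Augment Well→M3→P4→Ref: bottleneck 1, flow now 18.
Augment Well→P1→P2→P3→M1→Ref: bottleneck 1, flow now 19. (uses reverse residual edge)
Augment Well→M3→P4→P3→M1→Ref: bottleneck 1, flow now 20. (uses reverse residual edge)
No augmenting path remains; maximum flow = 20.
In the residual graph, reachable from Well: {Well}.
Min-cut edges: Well→P3 (9), Well→P1 (9), Well→M3 (2); capacity 9 + 9 + 2 = 20.
Cut capacity 21 exceeds the max flow 20, so it is not minimum.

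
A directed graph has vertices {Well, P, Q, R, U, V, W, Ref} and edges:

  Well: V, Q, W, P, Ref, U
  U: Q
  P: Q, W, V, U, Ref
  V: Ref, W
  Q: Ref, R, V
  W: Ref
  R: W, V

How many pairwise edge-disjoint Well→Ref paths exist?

Assign every edge capacity 1; by Menger, the answer equals the max flow.
Path Well→Ref (+1); total 1.
Path Well→P→Ref (+1); total 2.
Path Well→Q→Ref (+1); total 3.
Path Well→V→Ref (+1); total 4.
Path Well→W→Ref (+1); total 5.
No residual Well→Ref path; max flow = 5.
Certifying cut of size 5: {Q→Ref, V→Ref, W→Ref, Well→P, Well→Ref}.

5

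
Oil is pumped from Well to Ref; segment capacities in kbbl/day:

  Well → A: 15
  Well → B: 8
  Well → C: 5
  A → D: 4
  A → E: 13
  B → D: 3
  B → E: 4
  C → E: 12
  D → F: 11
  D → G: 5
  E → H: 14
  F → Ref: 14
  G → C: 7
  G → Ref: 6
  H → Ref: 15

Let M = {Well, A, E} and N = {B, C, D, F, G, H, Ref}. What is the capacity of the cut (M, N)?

31

Edges leaving {Well, A, E}: Well→B (8), Well→C (5), A→D (4), E→H (14).
Cut capacity = 8 + 5 + 4 + 14 = 31.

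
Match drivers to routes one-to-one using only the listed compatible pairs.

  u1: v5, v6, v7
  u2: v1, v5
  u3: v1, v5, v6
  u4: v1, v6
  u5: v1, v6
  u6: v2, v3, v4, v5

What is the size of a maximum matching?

Unit-capacity flow: source→left, listed edges, right→sink; max matching = max flow.
Augmenting path u1→v5 (+1); matched 1.
Augmenting path u2→v1 (+1); matched 2.
Augmenting path u3→v6 (+1); matched 3.
Augmenting path u6→v2 (+1); matched 4.
Augmenting path u4→v1→u2→v5→u1→v7 (+1); matched 5.
No augmenting path remains; maximum matching = 5.
König certificate: {u1, u6, v1, v5, v6} is a vertex cover of size 5 (every listed pair touches it), so no matching can be larger.

5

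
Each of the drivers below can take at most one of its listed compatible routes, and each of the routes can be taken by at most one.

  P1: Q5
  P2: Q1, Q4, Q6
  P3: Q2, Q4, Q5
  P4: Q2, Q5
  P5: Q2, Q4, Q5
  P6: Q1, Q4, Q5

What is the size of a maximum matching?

5

Unit-capacity flow: source→left, listed edges, right→sink; max matching = max flow.
Augmenting path P1→Q5 (+1); matched 1.
Augmenting path P2→Q1 (+1); matched 2.
Augmenting path P3→Q2 (+1); matched 3.
Augmenting path P5→Q4 (+1); matched 4.
Augmenting path P6→Q1→P2→Q6 (+1); matched 5.
No augmenting path remains; maximum matching = 5.
König certificate: {P2, P6, Q2, Q4, Q5} is a vertex cover of size 5 (every listed pair touches it), so no matching can be larger.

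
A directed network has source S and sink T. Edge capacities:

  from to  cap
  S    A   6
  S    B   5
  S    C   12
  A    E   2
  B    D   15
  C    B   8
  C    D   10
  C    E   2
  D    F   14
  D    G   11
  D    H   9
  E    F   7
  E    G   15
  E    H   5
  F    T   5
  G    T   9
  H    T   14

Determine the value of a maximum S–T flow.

Augment S→A→E→F→T: bottleneck 2, flow now 2.
Augment S→B→D→F→T: bottleneck 3, flow now 5.
Augment S→B→D→G→T: bottleneck 2, flow now 7.
Augment S→C→D→G→T: bottleneck 7, flow now 14.
Augment S→C→D→H→T: bottleneck 3, flow now 17.
Augment S→C→E→H→T: bottleneck 2, flow now 19.
No augmenting path remains; maximum flow = 19.
In the residual graph, reachable from S: {S, A}.
Min-cut edges: S→B (5), S→C (12), A→E (2); capacity 5 + 12 + 2 = 19.
This cut is saturated, so no flow can exceed 19.

19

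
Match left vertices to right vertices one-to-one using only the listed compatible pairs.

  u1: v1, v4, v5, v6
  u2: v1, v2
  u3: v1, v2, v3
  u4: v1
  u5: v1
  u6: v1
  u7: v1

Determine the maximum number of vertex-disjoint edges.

4

Unit-capacity flow: source→left, listed edges, right→sink; max matching = max flow.
Augmenting path u1→v1 (+1); matched 1.
Augmenting path u2→v2 (+1); matched 2.
Augmenting path u3→v3 (+1); matched 3.
Augmenting path u4→v1→u1→v4 (+1); matched 4.
No augmenting path remains; maximum matching = 4.
König certificate: {u1, u2, u3, v1} is a vertex cover of size 4 (every listed pair touches it), so no matching can be larger.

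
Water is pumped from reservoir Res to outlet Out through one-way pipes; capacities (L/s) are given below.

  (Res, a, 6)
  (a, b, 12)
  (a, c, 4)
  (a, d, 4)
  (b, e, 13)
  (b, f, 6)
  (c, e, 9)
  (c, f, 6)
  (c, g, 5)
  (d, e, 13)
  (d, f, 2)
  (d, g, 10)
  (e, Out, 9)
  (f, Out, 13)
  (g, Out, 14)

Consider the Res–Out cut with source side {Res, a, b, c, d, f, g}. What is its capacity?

62

Edges leaving {Res, a, b, c, d, f, g}: b→e (13), c→e (9), d→e (13), f→Out (13), g→Out (14).
Cut capacity = 13 + 9 + 13 + 13 + 14 = 62.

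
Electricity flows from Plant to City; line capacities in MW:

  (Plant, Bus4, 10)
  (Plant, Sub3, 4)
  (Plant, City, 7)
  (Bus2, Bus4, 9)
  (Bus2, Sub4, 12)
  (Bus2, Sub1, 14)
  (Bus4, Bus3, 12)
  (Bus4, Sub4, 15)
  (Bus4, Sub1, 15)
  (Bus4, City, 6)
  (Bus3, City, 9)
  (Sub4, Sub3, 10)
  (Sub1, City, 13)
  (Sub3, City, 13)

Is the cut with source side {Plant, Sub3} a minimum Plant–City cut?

Given cut capacity: 10 + 7 + 13 = 30.
Augment Plant→City: bottleneck 7, flow now 7.
Augment Plant→Bus4→City: bottleneck 6, flow now 13.
Augment Plant→Sub3→City: bottleneck 4, flow now 17.
Augment Plant→Bus4→Bus3→City: bottleneck 4, flow now 21.
No augmenting path remains; maximum flow = 21.
In the residual graph, reachable from Plant: {Plant}.
Min-cut edges: Plant→Bus4 (10), Plant→Sub3 (4), Plant→City (7); capacity 10 + 4 + 7 = 21.
Cut capacity 30 exceeds the max flow 21, so it is not minimum.

No — its capacity is 30, but the minimum cut has capacity 21.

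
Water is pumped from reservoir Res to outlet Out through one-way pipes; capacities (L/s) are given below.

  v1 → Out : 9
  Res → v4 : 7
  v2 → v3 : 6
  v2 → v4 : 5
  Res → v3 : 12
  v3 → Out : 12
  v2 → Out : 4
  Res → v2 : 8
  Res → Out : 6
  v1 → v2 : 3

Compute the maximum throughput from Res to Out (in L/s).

22

Augment Res→Out: bottleneck 6, flow now 6.
Augment Res→v2→Out: bottleneck 4, flow now 10.
Augment Res→v3→Out: bottleneck 12, flow now 22.
No augmenting path remains; maximum flow = 22.
In the residual graph, reachable from Res: {Res, v2, v3, v4}.
Min-cut edges: Res→Out (6), v2→Out (4), v3→Out (12); capacity 6 + 4 + 12 = 22.
This cut is saturated, so no flow can exceed 22.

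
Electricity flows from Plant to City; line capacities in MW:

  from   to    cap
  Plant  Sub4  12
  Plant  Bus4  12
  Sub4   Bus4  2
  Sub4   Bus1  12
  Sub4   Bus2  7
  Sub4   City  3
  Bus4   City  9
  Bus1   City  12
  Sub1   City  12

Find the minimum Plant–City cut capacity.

Augment Plant→Sub4→City: bottleneck 3, flow now 3.
Augment Plant→Bus4→City: bottleneck 9, flow now 12.
Augment Plant→Sub4→Bus1→City: bottleneck 9, flow now 21.
No augmenting path remains; maximum flow = 21.
By max-flow min-cut, the minimum cut capacity equals the max flow.
In the residual graph, reachable from Plant: {Plant, Bus4}.
Min-cut edges: Plant→Sub4 (12), Bus4→City (9); capacity 12 + 9 = 21.

21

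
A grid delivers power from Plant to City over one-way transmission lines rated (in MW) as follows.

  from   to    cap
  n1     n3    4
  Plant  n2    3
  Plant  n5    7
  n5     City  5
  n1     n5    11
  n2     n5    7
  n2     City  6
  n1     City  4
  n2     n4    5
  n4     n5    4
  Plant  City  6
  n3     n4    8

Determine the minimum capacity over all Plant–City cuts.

Augment Plant→City: bottleneck 6, flow now 6.
Augment Plant→n2→City: bottleneck 3, flow now 9.
Augment Plant→n5→City: bottleneck 5, flow now 14.
No augmenting path remains; maximum flow = 14.
By max-flow min-cut, the minimum cut capacity equals the max flow.
In the residual graph, reachable from Plant: {Plant, n5}.
Min-cut edges: Plant→n2 (3), Plant→City (6), n5→City (5); capacity 3 + 6 + 5 = 14.

14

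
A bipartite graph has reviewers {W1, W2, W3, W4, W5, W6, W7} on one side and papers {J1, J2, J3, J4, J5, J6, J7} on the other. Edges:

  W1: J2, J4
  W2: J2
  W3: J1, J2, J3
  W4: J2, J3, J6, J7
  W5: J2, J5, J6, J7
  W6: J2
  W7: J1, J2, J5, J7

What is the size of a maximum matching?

6

Unit-capacity flow: source→left, listed edges, right→sink; max matching = max flow.
Augmenting path W1→J2 (+1); matched 1.
Augmenting path W3→J1 (+1); matched 2.
Augmenting path W4→J3 (+1); matched 3.
Augmenting path W5→J5 (+1); matched 4.
Augmenting path W7→J7 (+1); matched 5.
Augmenting path W2→J2→W1→J4 (+1); matched 6.
No augmenting path remains; maximum matching = 6.
König certificate: {W1, W3, W4, W5, W7, J2} is a vertex cover of size 6 (every listed pair touches it), so no matching can be larger.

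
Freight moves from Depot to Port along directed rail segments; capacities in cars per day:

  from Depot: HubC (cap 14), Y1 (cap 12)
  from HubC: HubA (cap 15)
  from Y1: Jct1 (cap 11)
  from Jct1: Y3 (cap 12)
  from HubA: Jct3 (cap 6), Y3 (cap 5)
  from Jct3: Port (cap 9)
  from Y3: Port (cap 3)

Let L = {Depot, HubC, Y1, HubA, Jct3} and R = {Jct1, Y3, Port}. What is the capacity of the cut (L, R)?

25

Edges leaving {Depot, HubC, Y1, HubA, Jct3}: Y1→Jct1 (11), HubA→Y3 (5), Jct3→Port (9).
Cut capacity = 11 + 5 + 9 = 25.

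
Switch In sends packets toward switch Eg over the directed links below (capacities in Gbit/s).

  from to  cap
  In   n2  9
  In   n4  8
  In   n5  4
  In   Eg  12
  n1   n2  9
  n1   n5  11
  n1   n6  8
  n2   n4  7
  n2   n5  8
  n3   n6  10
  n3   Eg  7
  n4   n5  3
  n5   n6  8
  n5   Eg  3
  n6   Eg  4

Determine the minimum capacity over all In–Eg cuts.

19

Augment In→Eg: bottleneck 12, flow now 12.
Augment In→n5→Eg: bottleneck 3, flow now 15.
Augment In→n5→n6→Eg: bottleneck 1, flow now 16.
Augment In→n2→n5→n6→Eg: bottleneck 3, flow now 19.
No augmenting path remains; maximum flow = 19.
By max-flow min-cut, the minimum cut capacity equals the max flow.
In the residual graph, reachable from In: {In, n2, n4, n5, n6}.
Min-cut edges: In→Eg (12), n5→Eg (3), n6→Eg (4); capacity 12 + 3 + 4 = 19.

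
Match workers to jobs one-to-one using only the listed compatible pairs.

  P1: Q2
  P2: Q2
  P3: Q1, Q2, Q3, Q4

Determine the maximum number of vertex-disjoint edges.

Unit-capacity flow: source→left, listed edges, right→sink; max matching = max flow.
Augmenting path P1→Q2 (+1); matched 1.
Augmenting path P3→Q1 (+1); matched 2.
No augmenting path remains; maximum matching = 2.
König certificate: {P3, Q2} is a vertex cover of size 2 (every listed pair touches it), so no matching can be larger.

2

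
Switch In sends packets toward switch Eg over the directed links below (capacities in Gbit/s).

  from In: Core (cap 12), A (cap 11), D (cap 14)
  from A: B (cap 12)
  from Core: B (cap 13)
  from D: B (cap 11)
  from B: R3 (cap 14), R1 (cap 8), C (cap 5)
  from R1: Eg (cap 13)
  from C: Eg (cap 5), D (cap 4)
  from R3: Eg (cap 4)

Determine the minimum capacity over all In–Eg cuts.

Augment In→A→B→R1→Eg: bottleneck 8, flow now 8.
Augment In→A→B→C→Eg: bottleneck 3, flow now 11.
Augment In→Core→B→C→Eg: bottleneck 2, flow now 13.
Augment In→Core→B→R3→Eg: bottleneck 4, flow now 17.
No augmenting path remains; maximum flow = 17.
By max-flow min-cut, the minimum cut capacity equals the max flow.
In the residual graph, reachable from In: {In, A, Core, D, B, R3}.
Min-cut edges: B→R1 (8), B→C (5), R3→Eg (4); capacity 8 + 5 + 4 = 17.

17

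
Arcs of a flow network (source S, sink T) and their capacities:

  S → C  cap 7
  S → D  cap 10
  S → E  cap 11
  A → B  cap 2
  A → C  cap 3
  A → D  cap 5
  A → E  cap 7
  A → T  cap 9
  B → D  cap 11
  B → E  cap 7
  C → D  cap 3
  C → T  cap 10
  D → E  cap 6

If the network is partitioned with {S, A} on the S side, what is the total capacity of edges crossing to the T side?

54

Edges leaving {S, A}: S→C (7), S→D (10), S→E (11), A→B (2), A→C (3), A→D (5), A→E (7), A→T (9).
Cut capacity = 7 + 10 + 11 + 2 + 3 + 5 + 7 + 9 = 54.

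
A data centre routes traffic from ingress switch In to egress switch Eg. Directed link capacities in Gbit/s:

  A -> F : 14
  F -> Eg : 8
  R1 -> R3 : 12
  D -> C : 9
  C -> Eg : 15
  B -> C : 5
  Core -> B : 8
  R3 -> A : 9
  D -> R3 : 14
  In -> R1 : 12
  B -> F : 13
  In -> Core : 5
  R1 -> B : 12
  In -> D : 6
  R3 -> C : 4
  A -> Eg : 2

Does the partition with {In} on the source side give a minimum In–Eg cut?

Given cut capacity: 6 + 5 + 12 = 23.
Augment In→D→C→Eg: bottleneck 6, flow now 6.
Augment In→Core→B→F→Eg: bottleneck 5, flow now 11.
Augment In→R1→R3→C→Eg: bottleneck 4, flow now 15.
Augment In→R1→R3→A→Eg: bottleneck 2, flow now 17.
Augment In→R1→B→F→Eg: bottleneck 3, flow now 20.
Augment In→R1→B→C→Eg: bottleneck 3, flow now 23.
No augmenting path remains; maximum flow = 23.
Cut capacity 23 equals the max flow, so it is a minimum cut.

Yes — it is a minimum cut (capacity 23).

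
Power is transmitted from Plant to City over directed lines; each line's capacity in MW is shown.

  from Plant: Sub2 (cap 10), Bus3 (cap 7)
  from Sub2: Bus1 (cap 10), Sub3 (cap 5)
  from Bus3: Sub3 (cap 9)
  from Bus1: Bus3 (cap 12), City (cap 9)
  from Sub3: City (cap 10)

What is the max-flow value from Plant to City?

Augment Plant→Sub2→Bus1→City: bottleneck 9, flow now 9.
Augment Plant→Sub2→Sub3→City: bottleneck 1, flow now 10.
Augment Plant→Bus3→Sub3→City: bottleneck 7, flow now 17.
No augmenting path remains; maximum flow = 17.
In the residual graph, reachable from Plant: {Plant}.
Min-cut edges: Plant→Sub2 (10), Plant→Bus3 (7); capacity 10 + 7 = 17.
This cut is saturated, so no flow can exceed 17.

17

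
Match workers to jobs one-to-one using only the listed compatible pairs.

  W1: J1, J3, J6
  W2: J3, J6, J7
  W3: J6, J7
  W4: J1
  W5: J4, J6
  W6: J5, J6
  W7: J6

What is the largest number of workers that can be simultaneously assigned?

Unit-capacity flow: source→left, listed edges, right→sink; max matching = max flow.
Augmenting path W1→J1 (+1); matched 1.
Augmenting path W2→J3 (+1); matched 2.
Augmenting path W3→J6 (+1); matched 3.
Augmenting path W5→J4 (+1); matched 4.
Augmenting path W6→J5 (+1); matched 5.
Augmenting path W7→J6→W3→J7 (+1); matched 6.
No augmenting path remains; maximum matching = 6.
König certificate: {W5, W6, J1, J3, J6, J7} is a vertex cover of size 6 (every listed pair touches it), so no matching can be larger.

6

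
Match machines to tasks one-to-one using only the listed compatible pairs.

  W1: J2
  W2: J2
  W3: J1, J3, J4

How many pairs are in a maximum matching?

2

Unit-capacity flow: source→left, listed edges, right→sink; max matching = max flow.
Augmenting path W1→J2 (+1); matched 1.
Augmenting path W3→J1 (+1); matched 2.
No augmenting path remains; maximum matching = 2.
König certificate: {W3, J2} is a vertex cover of size 2 (every listed pair touches it), so no matching can be larger.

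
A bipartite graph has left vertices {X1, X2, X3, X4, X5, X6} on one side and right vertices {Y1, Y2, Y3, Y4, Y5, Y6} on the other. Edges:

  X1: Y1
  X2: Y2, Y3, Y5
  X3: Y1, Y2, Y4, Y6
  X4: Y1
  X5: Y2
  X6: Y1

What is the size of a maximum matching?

4

Unit-capacity flow: source→left, listed edges, right→sink; max matching = max flow.
Augmenting path X1→Y1 (+1); matched 1.
Augmenting path X2→Y2 (+1); matched 2.
Augmenting path X3→Y4 (+1); matched 3.
Augmenting path X5→Y2→X2→Y3 (+1); matched 4.
No augmenting path remains; maximum matching = 4.
König certificate: {X2, X3, X5, Y1} is a vertex cover of size 4 (every listed pair touches it), so no matching can be larger.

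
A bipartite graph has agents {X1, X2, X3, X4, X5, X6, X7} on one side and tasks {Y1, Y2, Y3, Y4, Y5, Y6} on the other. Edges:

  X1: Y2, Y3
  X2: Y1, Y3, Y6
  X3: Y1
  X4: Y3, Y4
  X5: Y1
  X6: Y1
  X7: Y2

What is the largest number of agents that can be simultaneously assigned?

5

Unit-capacity flow: source→left, listed edges, right→sink; max matching = max flow.
Augmenting path X1→Y2 (+1); matched 1.
Augmenting path X2→Y1 (+1); matched 2.
Augmenting path X4→Y3 (+1); matched 3.
Augmenting path X3→Y1→X2→Y6 (+1); matched 4.
Augmenting path X7→Y2→X1→Y3→X4→Y4 (+1); matched 5.
No augmenting path remains; maximum matching = 5.
König certificate: {X1, X2, X4, X7, Y1} is a vertex cover of size 5 (every listed pair touches it), so no matching can be larger.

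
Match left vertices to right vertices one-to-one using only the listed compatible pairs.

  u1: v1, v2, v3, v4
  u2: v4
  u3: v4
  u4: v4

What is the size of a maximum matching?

Unit-capacity flow: source→left, listed edges, right→sink; max matching = max flow.
Augmenting path u1→v1 (+1); matched 1.
Augmenting path u2→v4 (+1); matched 2.
No augmenting path remains; maximum matching = 2.
König certificate: {u1, v4} is a vertex cover of size 2 (every listed pair touches it), so no matching can be larger.

2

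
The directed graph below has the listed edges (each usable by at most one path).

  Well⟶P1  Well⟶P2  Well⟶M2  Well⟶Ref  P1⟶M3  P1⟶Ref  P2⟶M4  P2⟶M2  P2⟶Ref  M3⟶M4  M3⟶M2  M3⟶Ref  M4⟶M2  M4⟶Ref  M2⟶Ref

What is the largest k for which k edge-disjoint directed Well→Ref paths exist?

Assign every edge capacity 1; by Menger, the answer equals the max flow.
Path Well→Ref (+1); total 1.
Path Well→P1→Ref (+1); total 2.
Path Well→P2→Ref (+1); total 3.
Path Well→M2→Ref (+1); total 4.
No residual Well→Ref path; max flow = 4.
Certifying cut of size 4: {Well→M2, Well→P1, Well→P2, Well→Ref}.

4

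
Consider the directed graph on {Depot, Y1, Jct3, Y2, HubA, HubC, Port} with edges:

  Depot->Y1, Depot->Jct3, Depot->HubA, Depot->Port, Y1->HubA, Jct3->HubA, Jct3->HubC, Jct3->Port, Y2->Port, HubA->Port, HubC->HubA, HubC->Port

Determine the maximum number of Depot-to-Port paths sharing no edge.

3

Assign every edge capacity 1; by Menger, the answer equals the max flow.
Path Depot→Port (+1); total 1.
Path Depot→Jct3→Port (+1); total 2.
Path Depot→HubA→Port (+1); total 3.
No residual Depot→Port path; max flow = 3.
Certifying cut of size 3: {Depot→Jct3, Depot→Port, HubA→Port}.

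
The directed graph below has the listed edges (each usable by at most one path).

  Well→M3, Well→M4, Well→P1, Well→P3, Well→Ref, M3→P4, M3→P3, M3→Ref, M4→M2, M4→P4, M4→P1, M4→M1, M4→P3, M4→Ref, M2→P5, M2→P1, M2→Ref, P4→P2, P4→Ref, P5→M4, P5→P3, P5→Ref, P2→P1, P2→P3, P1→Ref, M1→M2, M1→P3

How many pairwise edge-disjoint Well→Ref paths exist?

Assign every edge capacity 1; by Menger, the answer equals the max flow.
Path Well→Ref (+1); total 1.
Path Well→M3→Ref (+1); total 2.
Path Well→M4→Ref (+1); total 3.
Path Well→P1→Ref (+1); total 4.
No residual Well→Ref path; max flow = 4.
Certifying cut of size 4: {Well→M3, Well→M4, Well→P1, Well→Ref}.

4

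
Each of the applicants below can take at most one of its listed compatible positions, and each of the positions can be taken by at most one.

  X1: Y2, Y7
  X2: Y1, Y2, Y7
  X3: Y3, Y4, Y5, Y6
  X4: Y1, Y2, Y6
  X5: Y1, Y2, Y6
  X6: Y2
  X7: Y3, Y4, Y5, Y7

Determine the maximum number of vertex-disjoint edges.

6

Unit-capacity flow: source→left, listed edges, right→sink; max matching = max flow.
Augmenting path X1→Y2 (+1); matched 1.
Augmenting path X2→Y1 (+1); matched 2.
Augmenting path X3→Y3 (+1); matched 3.
Augmenting path X4→Y6 (+1); matched 4.
Augmenting path X7→Y4 (+1); matched 5.
Augmenting path X5→Y1→X2→Y7 (+1); matched 6.
No augmenting path remains; maximum matching = 6.
König certificate: {X3, X7, Y1, Y2, Y6, Y7} is a vertex cover of size 6 (every listed pair touches it), so no matching can be larger.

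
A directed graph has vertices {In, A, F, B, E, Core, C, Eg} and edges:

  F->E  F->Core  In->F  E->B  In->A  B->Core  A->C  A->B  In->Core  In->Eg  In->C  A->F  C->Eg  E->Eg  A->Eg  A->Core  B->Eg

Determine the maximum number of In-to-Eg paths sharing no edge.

4

Assign every edge capacity 1; by Menger, the answer equals the max flow.
Path In→Eg (+1); total 1.
Path In→A→Eg (+1); total 2.
Path In→C→Eg (+1); total 3.
Path In→F→E→Eg (+1); total 4.
No residual In→Eg path; max flow = 4.
Certifying cut of size 4: {In→A, In→C, In→Eg, In→F}.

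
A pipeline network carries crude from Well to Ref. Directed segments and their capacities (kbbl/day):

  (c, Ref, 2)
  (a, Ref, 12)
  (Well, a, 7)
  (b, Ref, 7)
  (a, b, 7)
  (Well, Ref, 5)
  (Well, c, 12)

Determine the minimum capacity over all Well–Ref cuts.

Augment Well→Ref: bottleneck 5, flow now 5.
Augment Well→a→Ref: bottleneck 7, flow now 12.
Augment Well→c→Ref: bottleneck 2, flow now 14.
No augmenting path remains; maximum flow = 14.
By max-flow min-cut, the minimum cut capacity equals the max flow.
In the residual graph, reachable from Well: {Well, c}.
Min-cut edges: Well→a (7), Well→Ref (5), c→Ref (2); capacity 7 + 5 + 2 = 14.

14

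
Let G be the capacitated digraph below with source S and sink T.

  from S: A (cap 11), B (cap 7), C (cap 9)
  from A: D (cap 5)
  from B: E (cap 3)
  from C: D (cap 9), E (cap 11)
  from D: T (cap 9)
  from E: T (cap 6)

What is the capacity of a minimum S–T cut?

Augment S→A→D→T: bottleneck 5, flow now 5.
Augment S→B→E→T: bottleneck 3, flow now 8.
Augment S→C→D→T: bottleneck 4, flow now 12.
Augment S→C→E→T: bottleneck 3, flow now 15.
No augmenting path remains; maximum flow = 15.
By max-flow min-cut, the minimum cut capacity equals the max flow.
In the residual graph, reachable from S: {S, A, B, C, D, E}.
Min-cut edges: D→T (9), E→T (6); capacity 9 + 6 = 15.

15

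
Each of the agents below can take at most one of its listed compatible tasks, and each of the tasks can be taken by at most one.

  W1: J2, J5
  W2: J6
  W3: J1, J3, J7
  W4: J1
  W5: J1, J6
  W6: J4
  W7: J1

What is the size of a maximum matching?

5

Unit-capacity flow: source→left, listed edges, right→sink; max matching = max flow.
Augmenting path W1→J2 (+1); matched 1.
Augmenting path W2→J6 (+1); matched 2.
Augmenting path W3→J1 (+1); matched 3.
Augmenting path W6→J4 (+1); matched 4.
Augmenting path W4→J1→W3→J3 (+1); matched 5.
No augmenting path remains; maximum matching = 5.
König certificate: {W1, W3, W6, J1, J6} is a vertex cover of size 5 (every listed pair touches it), so no matching can be larger.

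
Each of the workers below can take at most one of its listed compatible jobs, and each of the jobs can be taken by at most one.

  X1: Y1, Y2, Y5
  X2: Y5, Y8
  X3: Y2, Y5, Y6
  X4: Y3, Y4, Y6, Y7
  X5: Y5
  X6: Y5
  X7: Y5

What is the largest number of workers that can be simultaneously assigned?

5

Unit-capacity flow: source→left, listed edges, right→sink; max matching = max flow.
Augmenting path X1→Y1 (+1); matched 1.
Augmenting path X2→Y5 (+1); matched 2.
Augmenting path X3→Y2 (+1); matched 3.
Augmenting path X4→Y3 (+1); matched 4.
Augmenting path X5→Y5→X2→Y8 (+1); matched 5.
No augmenting path remains; maximum matching = 5.
König certificate: {X1, X2, X3, X4, Y5} is a vertex cover of size 5 (every listed pair touches it), so no matching can be larger.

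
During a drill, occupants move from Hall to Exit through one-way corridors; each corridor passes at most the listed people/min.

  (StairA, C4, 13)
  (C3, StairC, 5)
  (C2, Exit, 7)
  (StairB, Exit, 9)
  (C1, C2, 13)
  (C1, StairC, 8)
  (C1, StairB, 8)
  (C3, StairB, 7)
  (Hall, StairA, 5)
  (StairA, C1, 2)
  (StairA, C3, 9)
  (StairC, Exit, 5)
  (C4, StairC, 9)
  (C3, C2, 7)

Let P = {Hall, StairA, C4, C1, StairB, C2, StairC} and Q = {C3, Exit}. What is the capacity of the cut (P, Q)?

30

Edges leaving {Hall, StairA, C4, C1, StairB, C2, StairC}: StairA→C3 (9), StairB→Exit (9), C2→Exit (7), StairC→Exit (5).
Cut capacity = 9 + 9 + 7 + 5 = 30.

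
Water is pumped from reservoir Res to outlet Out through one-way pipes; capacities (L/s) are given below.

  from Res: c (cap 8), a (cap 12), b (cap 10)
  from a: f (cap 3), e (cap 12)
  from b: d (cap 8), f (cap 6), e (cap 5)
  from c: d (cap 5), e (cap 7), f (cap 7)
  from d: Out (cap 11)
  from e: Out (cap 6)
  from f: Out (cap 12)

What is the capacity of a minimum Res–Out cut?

Augment Res→a→e→Out: bottleneck 6, flow now 6.
Augment Res→a→f→Out: bottleneck 3, flow now 9.
Augment Res→b→d→Out: bottleneck 8, flow now 17.
Augment Res→b→f→Out: bottleneck 2, flow now 19.
Augment Res→c→d→Out: bottleneck 3, flow now 22.
Augment Res→c→f→Out: bottleneck 5, flow now 27.
No augmenting path remains; maximum flow = 27.
By max-flow min-cut, the minimum cut capacity equals the max flow.
In the residual graph, reachable from Res: {Res, a, e}.
Min-cut edges: Res→b (10), Res→c (8), a→f (3), e→Out (6); capacity 10 + 8 + 3 + 6 = 27.

27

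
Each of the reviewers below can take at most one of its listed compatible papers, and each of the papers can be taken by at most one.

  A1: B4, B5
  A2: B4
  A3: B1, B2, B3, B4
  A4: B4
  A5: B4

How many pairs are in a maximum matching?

Unit-capacity flow: source→left, listed edges, right→sink; max matching = max flow.
Augmenting path A1→B4 (+1); matched 1.
Augmenting path A3→B1 (+1); matched 2.
Augmenting path A2→B4→A1→B5 (+1); matched 3.
No augmenting path remains; maximum matching = 3.
König certificate: {A1, A3, B4} is a vertex cover of size 3 (every listed pair touches it), so no matching can be larger.

3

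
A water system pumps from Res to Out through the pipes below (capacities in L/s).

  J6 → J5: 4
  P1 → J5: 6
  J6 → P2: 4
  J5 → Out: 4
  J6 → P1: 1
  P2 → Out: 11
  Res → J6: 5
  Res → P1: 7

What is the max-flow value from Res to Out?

8

Augment Res→J6→P2→Out: bottleneck 4, flow now 4.
Augment Res→J6→J5→Out: bottleneck 1, flow now 5.
Augment Res→P1→J5→Out: bottleneck 3, flow now 8.
No augmenting path remains; maximum flow = 8.
In the residual graph, reachable from Res: {Res, J6, P1, J5}.
Min-cut edges: J6→P2 (4), J5→Out (4); capacity 4 + 4 = 8.
This cut is saturated, so no flow can exceed 8.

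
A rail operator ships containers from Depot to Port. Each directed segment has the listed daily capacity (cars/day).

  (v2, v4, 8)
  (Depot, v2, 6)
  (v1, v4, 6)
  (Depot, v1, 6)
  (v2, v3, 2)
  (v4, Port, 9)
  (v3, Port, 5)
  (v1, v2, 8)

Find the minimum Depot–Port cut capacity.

11

Augment Depot→v1→v4→Port: bottleneck 6, flow now 6.
Augment Depot→v2→v3→Port: bottleneck 2, flow now 8.
Augment Depot→v2→v4→Port: bottleneck 3, flow now 11.
No augmenting path remains; maximum flow = 11.
By max-flow min-cut, the minimum cut capacity equals the max flow.
In the residual graph, reachable from Depot: {Depot, v1, v2, v4}.
Min-cut edges: v2→v3 (2), v4→Port (9); capacity 2 + 9 = 11.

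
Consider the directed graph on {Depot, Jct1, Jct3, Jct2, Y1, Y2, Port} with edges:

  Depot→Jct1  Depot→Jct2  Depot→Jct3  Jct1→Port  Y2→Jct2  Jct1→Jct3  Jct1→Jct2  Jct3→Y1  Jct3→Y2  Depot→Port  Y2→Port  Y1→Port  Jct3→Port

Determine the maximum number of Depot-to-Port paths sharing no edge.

3

Assign every edge capacity 1; by Menger, the answer equals the max flow.
Path Depot→Port (+1); total 1.
Path Depot→Jct1→Port (+1); total 2.
Path Depot→Jct3→Port (+1); total 3.
No residual Depot→Port path; max flow = 3.
Certifying cut of size 3: {Depot→Jct1, Depot→Jct3, Depot→Port}.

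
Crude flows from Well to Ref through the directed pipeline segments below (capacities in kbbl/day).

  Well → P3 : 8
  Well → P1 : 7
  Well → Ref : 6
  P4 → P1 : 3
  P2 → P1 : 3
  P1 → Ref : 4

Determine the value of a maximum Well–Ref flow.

Augment Well→Ref: bottleneck 6, flow now 6.
Augment Well→P1→Ref: bottleneck 4, flow now 10.
No augmenting path remains; maximum flow = 10.
In the residual graph, reachable from Well: {Well, P3, P1}.
Min-cut edges: Well→Ref (6), P1→Ref (4); capacity 6 + 4 = 10.
This cut is saturated, so no flow can exceed 10.

10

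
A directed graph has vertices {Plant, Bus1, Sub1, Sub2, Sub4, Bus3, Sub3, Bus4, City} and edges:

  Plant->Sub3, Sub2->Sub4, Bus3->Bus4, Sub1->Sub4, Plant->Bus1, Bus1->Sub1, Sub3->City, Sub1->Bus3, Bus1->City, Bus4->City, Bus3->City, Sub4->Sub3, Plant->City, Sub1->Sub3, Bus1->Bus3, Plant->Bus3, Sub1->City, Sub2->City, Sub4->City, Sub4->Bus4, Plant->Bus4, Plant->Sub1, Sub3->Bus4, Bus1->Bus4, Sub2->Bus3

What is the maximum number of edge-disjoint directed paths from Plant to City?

Assign every edge capacity 1; by Menger, the answer equals the max flow.
Path Plant→City (+1); total 1.
Path Plant→Bus1→City (+1); total 2.
Path Plant→Sub1→City (+1); total 3.
Path Plant→Bus3→City (+1); total 4.
Path Plant→Sub3→City (+1); total 5.
Path Plant→Bus4→City (+1); total 6.
No residual Plant→City path; max flow = 6.
Certifying cut of size 6: {Plant→Bus1, Plant→Bus3, Plant→Bus4, Plant→City, Plant→Sub1, Plant→Sub3}.

6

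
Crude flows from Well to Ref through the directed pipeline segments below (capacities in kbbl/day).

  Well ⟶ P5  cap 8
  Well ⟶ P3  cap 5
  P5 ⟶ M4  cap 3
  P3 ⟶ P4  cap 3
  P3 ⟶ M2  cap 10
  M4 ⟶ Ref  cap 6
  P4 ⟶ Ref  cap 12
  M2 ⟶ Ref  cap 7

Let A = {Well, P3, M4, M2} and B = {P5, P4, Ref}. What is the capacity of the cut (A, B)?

24

Edges leaving {Well, P3, M4, M2}: Well→P5 (8), P3→P4 (3), M4→Ref (6), M2→Ref (7).
Cut capacity = 8 + 3 + 6 + 7 = 24.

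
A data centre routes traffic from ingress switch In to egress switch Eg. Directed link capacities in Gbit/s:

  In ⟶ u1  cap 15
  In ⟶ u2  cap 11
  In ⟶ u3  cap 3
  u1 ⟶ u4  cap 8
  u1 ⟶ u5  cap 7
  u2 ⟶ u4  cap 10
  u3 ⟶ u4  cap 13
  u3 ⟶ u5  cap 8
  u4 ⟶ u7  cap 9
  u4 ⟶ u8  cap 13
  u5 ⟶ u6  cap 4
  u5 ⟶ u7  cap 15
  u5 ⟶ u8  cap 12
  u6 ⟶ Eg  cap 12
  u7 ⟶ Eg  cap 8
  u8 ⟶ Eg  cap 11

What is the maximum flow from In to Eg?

23

Augment In→u1→u4→u7→Eg: bottleneck 8, flow now 8.
Augment In→u1→u5→u6→Eg: bottleneck 4, flow now 12.
Augment In→u1→u5→u8→Eg: bottleneck 3, flow now 15.
Augment In→u2→u4→u8→Eg: bottleneck 8, flow now 23.
No augmenting path remains; maximum flow = 23.
In the residual graph, reachable from In: {In, u1, u2, u3, u4, u5, u7, u8}.
Min-cut edges: u5→u6 (4), u7→Eg (8), u8→Eg (11); capacity 4 + 8 + 11 = 23.
This cut is saturated, so no flow can exceed 23.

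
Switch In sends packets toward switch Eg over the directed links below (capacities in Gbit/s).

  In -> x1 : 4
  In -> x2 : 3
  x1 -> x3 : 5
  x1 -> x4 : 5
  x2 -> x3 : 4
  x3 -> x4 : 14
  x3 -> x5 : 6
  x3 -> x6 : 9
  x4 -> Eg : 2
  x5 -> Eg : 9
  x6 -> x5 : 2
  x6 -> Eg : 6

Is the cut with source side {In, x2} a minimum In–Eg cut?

Given cut capacity: 4 + 4 = 8.
Augment In→x1→x4→Eg: bottleneck 2, flow now 2.
Augment In→x1→x3→x5→Eg: bottleneck 2, flow now 4.
Augment In→x2→x3→x5→Eg: bottleneck 3, flow now 7.
No augmenting path remains; maximum flow = 7.
In the residual graph, reachable from In: {In}.
Min-cut edges: In→x1 (4), In→x2 (3); capacity 4 + 3 = 7.
Cut capacity 8 exceeds the max flow 7, so it is not minimum.

No — its capacity is 8, but the minimum cut has capacity 7.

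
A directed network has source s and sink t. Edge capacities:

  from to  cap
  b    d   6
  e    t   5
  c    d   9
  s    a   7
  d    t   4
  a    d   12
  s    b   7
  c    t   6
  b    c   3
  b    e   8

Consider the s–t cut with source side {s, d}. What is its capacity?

18

Edges leaving {s, d}: s→a (7), s→b (7), d→t (4).
Cut capacity = 7 + 7 + 4 = 18.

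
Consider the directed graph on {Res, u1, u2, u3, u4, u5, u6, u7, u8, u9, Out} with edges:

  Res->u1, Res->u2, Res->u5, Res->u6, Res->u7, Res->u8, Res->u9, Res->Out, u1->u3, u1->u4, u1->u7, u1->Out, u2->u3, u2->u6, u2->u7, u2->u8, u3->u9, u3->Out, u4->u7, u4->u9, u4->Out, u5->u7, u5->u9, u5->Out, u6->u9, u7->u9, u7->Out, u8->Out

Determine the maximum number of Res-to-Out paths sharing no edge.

6

Assign every edge capacity 1; by Menger, the answer equals the max flow.
Path Res→Out (+1); total 1.
Path Res→u1→Out (+1); total 2.
Path Res→u5→Out (+1); total 3.
Path Res→u7→Out (+1); total 4.
Path Res→u8→Out (+1); total 5.
Path Res→u2→u3→Out (+1); total 6.
No residual Res→Out path; max flow = 6.
Certifying cut of size 6: {Res→Out, Res→u1, Res→u2, Res→u5, Res→u7, Res→u8}.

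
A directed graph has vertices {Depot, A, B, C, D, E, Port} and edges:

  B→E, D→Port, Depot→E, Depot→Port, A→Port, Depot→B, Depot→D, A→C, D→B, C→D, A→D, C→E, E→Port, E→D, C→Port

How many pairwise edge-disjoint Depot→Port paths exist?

Assign every edge capacity 1; by Menger, the answer equals the max flow.
Path Depot→Port (+1); total 1.
Path Depot→D→Port (+1); total 2.
Path Depot→E→Port (+1); total 3.
No residual Depot→Port path; max flow = 3.
Certifying cut of size 3: {D→Port, Depot→Port, E→Port}.

3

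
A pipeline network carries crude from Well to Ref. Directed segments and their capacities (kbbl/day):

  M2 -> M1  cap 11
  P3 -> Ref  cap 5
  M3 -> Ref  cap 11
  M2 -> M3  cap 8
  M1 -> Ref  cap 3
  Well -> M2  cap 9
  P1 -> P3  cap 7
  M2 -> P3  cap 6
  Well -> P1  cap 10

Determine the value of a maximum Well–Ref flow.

14

Augment Well→P1→P3→Ref: bottleneck 5, flow now 5.
Augment Well→M2→M3→Ref: bottleneck 8, flow now 13.
Augment Well→M2→M1→Ref: bottleneck 1, flow now 14.
No augmenting path remains; maximum flow = 14.
In the residual graph, reachable from Well: {Well, P1, P3}.
Min-cut edges: Well→M2 (9), P3→Ref (5); capacity 9 + 5 = 14.
This cut is saturated, so no flow can exceed 14.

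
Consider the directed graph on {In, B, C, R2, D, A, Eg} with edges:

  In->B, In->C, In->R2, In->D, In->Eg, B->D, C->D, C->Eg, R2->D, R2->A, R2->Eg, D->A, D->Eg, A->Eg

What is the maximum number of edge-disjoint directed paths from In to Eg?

5

Assign every edge capacity 1; by Menger, the answer equals the max flow.
Path In→Eg (+1); total 1.
Path In→C→Eg (+1); total 2.
Path In→R2→Eg (+1); total 3.
Path In→D→Eg (+1); total 4.
Path In→B→D→A→Eg (+1); total 5.
No residual In→Eg path; max flow = 5.
Certifying cut of size 5: {In→B, In→C, In→D, In→Eg, In→R2}.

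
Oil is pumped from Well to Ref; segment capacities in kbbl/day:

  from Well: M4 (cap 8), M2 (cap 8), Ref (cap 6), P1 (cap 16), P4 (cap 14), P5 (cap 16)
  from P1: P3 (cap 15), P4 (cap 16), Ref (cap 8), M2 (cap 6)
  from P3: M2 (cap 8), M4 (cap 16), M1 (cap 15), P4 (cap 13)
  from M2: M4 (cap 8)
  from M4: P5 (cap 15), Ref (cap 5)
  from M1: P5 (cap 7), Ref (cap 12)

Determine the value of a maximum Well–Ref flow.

27

Augment Well→Ref: bottleneck 6, flow now 6.
Augment Well→P1→Ref: bottleneck 8, flow now 14.
Augment Well→M4→Ref: bottleneck 5, flow now 19.
Augment Well→P1→P3→M1→Ref: bottleneck 8, flow now 27.
No augmenting path remains; maximum flow = 27.
In the residual graph, reachable from Well: {Well, M2, M4, P4, P5}.
Min-cut edges: Well→P1 (16), Well→Ref (6), M4→Ref (5); capacity 16 + 6 + 5 = 27.
This cut is saturated, so no flow can exceed 27.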